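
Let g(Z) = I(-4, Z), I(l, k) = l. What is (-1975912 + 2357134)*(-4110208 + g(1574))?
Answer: -1566903239064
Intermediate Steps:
g(Z) = -4
(-1975912 + 2357134)*(-4110208 + g(1574)) = (-1975912 + 2357134)*(-4110208 - 4) = 381222*(-4110212) = -1566903239064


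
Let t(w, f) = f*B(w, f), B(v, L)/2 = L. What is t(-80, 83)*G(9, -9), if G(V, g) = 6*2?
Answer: 165336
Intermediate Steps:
G(V, g) = 12
B(v, L) = 2*L
t(w, f) = 2*f² (t(w, f) = f*(2*f) = 2*f²)
t(-80, 83)*G(9, -9) = (2*83²)*12 = (2*6889)*12 = 13778*12 = 165336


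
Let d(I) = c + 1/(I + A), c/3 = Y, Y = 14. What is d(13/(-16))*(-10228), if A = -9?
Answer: -67279784/157 ≈ -4.2853e+5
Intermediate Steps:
c = 42 (c = 3*14 = 42)
d(I) = 42 + 1/(-9 + I) (d(I) = 42 + 1/(I - 9) = 42 + 1/(-9 + I))
d(13/(-16))*(-10228) = ((-377 + 42*(13/(-16)))/(-9 + 13/(-16)))*(-10228) = ((-377 + 42*(13*(-1/16)))/(-9 + 13*(-1/16)))*(-10228) = ((-377 + 42*(-13/16))/(-9 - 13/16))*(-10228) = ((-377 - 273/8)/(-157/16))*(-10228) = -16/157*(-3289/8)*(-10228) = (6578/157)*(-10228) = -67279784/157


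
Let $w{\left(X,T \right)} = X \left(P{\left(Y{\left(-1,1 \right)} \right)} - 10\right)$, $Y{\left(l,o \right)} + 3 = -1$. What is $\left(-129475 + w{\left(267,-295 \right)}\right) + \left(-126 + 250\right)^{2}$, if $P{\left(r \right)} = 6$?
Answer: $-115167$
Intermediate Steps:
$Y{\left(l,o \right)} = -4$ ($Y{\left(l,o \right)} = -3 - 1 = -4$)
$w{\left(X,T \right)} = - 4 X$ ($w{\left(X,T \right)} = X \left(6 - 10\right) = X \left(-4\right) = - 4 X$)
$\left(-129475 + w{\left(267,-295 \right)}\right) + \left(-126 + 250\right)^{2} = \left(-129475 - 1068\right) + \left(-126 + 250\right)^{2} = \left(-129475 - 1068\right) + 124^{2} = -130543 + 15376 = -115167$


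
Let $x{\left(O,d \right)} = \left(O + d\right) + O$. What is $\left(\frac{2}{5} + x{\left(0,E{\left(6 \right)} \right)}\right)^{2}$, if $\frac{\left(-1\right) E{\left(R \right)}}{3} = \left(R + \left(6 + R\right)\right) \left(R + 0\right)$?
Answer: $\frac{2617924}{25} \approx 1.0472 \cdot 10^{5}$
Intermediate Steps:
$E{\left(R \right)} = - 3 R \left(6 + 2 R\right)$ ($E{\left(R \right)} = - 3 \left(R + \left(6 + R\right)\right) \left(R + 0\right) = - 3 \left(6 + 2 R\right) R = - 3 R \left(6 + 2 R\right)$)
$x{\left(O,d \right)} = d + 2 O$
$\left(\frac{2}{5} + x{\left(0,E{\left(6 \right)} \right)}\right)^{2} = \left(\frac{2}{5} + \left(\left(-6\right) 6 \left(3 + 6\right) + 2 \cdot 0\right)\right)^{2} = \left(2 \cdot \frac{1}{5} + \left(\left(-6\right) 6 \cdot 9 + 0\right)\right)^{2} = \left(\frac{2}{5} + \left(-324 + 0\right)\right)^{2} = \left(\frac{2}{5} - 324\right)^{2} = \left(- \frac{1618}{5}\right)^{2} = \frac{2617924}{25}$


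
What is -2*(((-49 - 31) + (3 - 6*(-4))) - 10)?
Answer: 126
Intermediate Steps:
-2*(((-49 - 31) + (3 - 6*(-4))) - 10) = -2*((-80 + (3 - 1*(-24))) - 10) = -2*((-80 + (3 + 24)) - 10) = -2*((-80 + 27) - 10) = -2*(-53 - 10) = -2*(-63) = 126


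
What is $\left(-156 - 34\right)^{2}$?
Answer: $36100$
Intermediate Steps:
$\left(-156 - 34\right)^{2} = \left(-190\right)^{2} = 36100$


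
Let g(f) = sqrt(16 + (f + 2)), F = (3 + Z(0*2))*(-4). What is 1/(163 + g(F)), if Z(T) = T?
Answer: 163/26563 - sqrt(6)/26563 ≈ 0.0060441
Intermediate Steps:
F = -12 (F = (3 + 0*2)*(-4) = (3 + 0)*(-4) = 3*(-4) = -12)
g(f) = sqrt(18 + f) (g(f) = sqrt(16 + (2 + f)) = sqrt(18 + f))
1/(163 + g(F)) = 1/(163 + sqrt(18 - 12)) = 1/(163 + sqrt(6))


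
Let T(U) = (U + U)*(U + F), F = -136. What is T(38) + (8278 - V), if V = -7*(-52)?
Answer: 466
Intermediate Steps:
V = 364
T(U) = 2*U*(-136 + U) (T(U) = (U + U)*(U - 136) = (2*U)*(-136 + U) = 2*U*(-136 + U))
T(38) + (8278 - V) = 2*38*(-136 + 38) + (8278 - 1*364) = 2*38*(-98) + (8278 - 364) = -7448 + 7914 = 466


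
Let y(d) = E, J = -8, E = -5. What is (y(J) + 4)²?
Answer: 1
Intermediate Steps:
y(d) = -5
(y(J) + 4)² = (-5 + 4)² = (-1)² = 1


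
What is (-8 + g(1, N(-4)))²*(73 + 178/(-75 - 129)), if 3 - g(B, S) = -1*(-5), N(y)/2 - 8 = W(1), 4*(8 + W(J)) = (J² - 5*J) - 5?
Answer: 367850/51 ≈ 7212.7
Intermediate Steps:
W(J) = -37/4 - 5*J/4 + J²/4 (W(J) = -8 + ((J² - 5*J) - 5)/4 = -8 + (-5 + J² - 5*J)/4 = -8 + (-5/4 - 5*J/4 + J²/4) = -37/4 - 5*J/4 + J²/4)
N(y) = -9/2 (N(y) = 16 + 2*(-37/4 - 5/4*1 + (¼)*1²) = 16 + 2*(-37/4 - 5/4 + (¼)*1) = 16 + 2*(-37/4 - 5/4 + ¼) = 16 + 2*(-41/4) = 16 - 41/2 = -9/2)
g(B, S) = -2 (g(B, S) = 3 - (-1)*(-5) = 3 - 1*5 = 3 - 5 = -2)
(-8 + g(1, N(-4)))²*(73 + 178/(-75 - 129)) = (-8 - 2)²*(73 + 178/(-75 - 129)) = (-10)²*(73 + 178/(-204)) = 100*(73 + 178*(-1/204)) = 100*(73 - 89/102) = 100*(7357/102) = 367850/51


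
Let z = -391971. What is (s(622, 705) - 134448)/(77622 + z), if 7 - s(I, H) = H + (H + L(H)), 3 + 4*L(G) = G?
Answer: 272053/628698 ≈ 0.43272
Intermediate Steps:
L(G) = -¾ + G/4
s(I, H) = 31/4 - 9*H/4 (s(I, H) = 7 - (H + (H + (-¾ + H/4))) = 7 - (H + (-¾ + 5*H/4)) = 7 - (-¾ + 9*H/4) = 7 + (¾ - 9*H/4) = 31/4 - 9*H/4)
(s(622, 705) - 134448)/(77622 + z) = ((31/4 - 9/4*705) - 134448)/(77622 - 391971) = ((31/4 - 6345/4) - 134448)/(-314349) = (-3157/2 - 134448)*(-1/314349) = -272053/2*(-1/314349) = 272053/628698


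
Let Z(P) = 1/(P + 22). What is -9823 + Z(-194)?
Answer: -1689557/172 ≈ -9823.0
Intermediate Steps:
Z(P) = 1/(22 + P)
-9823 + Z(-194) = -9823 + 1/(22 - 194) = -9823 + 1/(-172) = -9823 - 1/172 = -1689557/172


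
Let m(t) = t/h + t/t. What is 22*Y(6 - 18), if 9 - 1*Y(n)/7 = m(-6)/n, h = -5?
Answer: 42427/30 ≈ 1414.2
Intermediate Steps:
m(t) = 1 - t/5 (m(t) = t/(-5) + t/t = t*(-1/5) + 1 = -t/5 + 1 = 1 - t/5)
Y(n) = 63 - 77/(5*n) (Y(n) = 63 - 7*(1 - 1/5*(-6))/n = 63 - 7*(1 + 6/5)/n = 63 - 77/(5*n))
22*Y(6 - 18) = 22*(63 - 77/(5*(6 - 18))) = 22*(63 - 77/5/(-12)) = 22*(63 - 77/5*(-1/12)) = 22*(63 + 77/60) = 22*(3857/60) = 42427/30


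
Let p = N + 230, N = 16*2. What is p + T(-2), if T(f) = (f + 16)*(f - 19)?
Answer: -32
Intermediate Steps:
T(f) = (-19 + f)*(16 + f) (T(f) = (16 + f)*(-19 + f) = (-19 + f)*(16 + f))
N = 32
p = 262 (p = 32 + 230 = 262)
p + T(-2) = 262 + (-304 + (-2)**2 - 3*(-2)) = 262 + (-304 + 4 + 6) = 262 - 294 = -32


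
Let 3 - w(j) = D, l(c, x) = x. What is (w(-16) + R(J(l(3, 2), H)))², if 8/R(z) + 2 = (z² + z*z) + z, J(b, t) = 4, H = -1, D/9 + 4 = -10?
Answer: 4826809/289 ≈ 16702.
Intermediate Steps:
D = -126 (D = -36 + 9*(-10) = -36 - 90 = -126)
w(j) = 129 (w(j) = 3 - 1*(-126) = 3 + 126 = 129)
R(z) = 8/(-2 + z + 2*z²) (R(z) = 8/(-2 + ((z² + z*z) + z)) = 8/(-2 + ((z² + z²) + z)) = 8/(-2 + (2*z² + z)) = 8/(-2 + (z + 2*z²)) = 8/(-2 + z + 2*z²))
(w(-16) + R(J(l(3, 2), H)))² = (129 + 8/(-2 + 4 + 2*4²))² = (129 + 8/(-2 + 4 + 2*16))² = (129 + 8/(-2 + 4 + 32))² = (129 + 8/34)² = (129 + 8*(1/34))² = (129 + 4/17)² = (2197/17)² = 4826809/289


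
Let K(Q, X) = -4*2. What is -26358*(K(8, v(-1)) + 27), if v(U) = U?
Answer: -500802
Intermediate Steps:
K(Q, X) = -8
-26358*(K(8, v(-1)) + 27) = -26358*(-8 + 27) = -26358*19 = -500802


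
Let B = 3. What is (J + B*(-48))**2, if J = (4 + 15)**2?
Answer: 47089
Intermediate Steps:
J = 361 (J = 19**2 = 361)
(J + B*(-48))**2 = (361 + 3*(-48))**2 = (361 - 144)**2 = 217**2 = 47089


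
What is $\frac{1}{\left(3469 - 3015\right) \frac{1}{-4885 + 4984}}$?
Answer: $\frac{99}{454} \approx 0.21806$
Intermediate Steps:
$\frac{1}{\left(3469 - 3015\right) \frac{1}{-4885 + 4984}} = \frac{1}{454 \cdot \frac{1}{99}} = \frac{1}{\frac{454}{99}} = \frac{99}{454}$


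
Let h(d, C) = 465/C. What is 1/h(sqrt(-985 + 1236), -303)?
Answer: -101/155 ≈ -0.65161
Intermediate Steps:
1/h(sqrt(-985 + 1236), -303) = 1/(465/(-303)) = 1/(465*(-1/303)) = 1/(-155/101) = -101/155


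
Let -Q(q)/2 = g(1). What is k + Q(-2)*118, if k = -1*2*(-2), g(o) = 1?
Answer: -232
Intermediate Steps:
k = 4 (k = -2*(-2) = 4)
Q(q) = -2 (Q(q) = -2*1 = -2)
k + Q(-2)*118 = 4 - 2*118 = 4 - 236 = -232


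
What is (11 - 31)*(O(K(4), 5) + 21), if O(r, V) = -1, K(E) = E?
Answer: -400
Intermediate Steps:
(11 - 31)*(O(K(4), 5) + 21) = (11 - 31)*(-1 + 21) = -20*20 = -400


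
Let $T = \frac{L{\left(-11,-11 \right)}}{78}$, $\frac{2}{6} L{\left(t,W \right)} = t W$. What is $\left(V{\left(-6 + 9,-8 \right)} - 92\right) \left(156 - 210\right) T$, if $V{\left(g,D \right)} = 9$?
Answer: $\frac{271161}{13} \approx 20859.0$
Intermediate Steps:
$L{\left(t,W \right)} = 3 W t$ ($L{\left(t,W \right)} = 3 t W = 3 W t$)
$T = \frac{121}{26}$ ($T = \frac{3 \left(-11\right) \left(-11\right)}{78} = 363 \cdot \frac{1}{78} = \frac{121}{26} \approx 4.6538$)
$\left(V{\left(-6 + 9,-8 \right)} - 92\right) \left(156 - 210\right) T = \left(9 - 92\right) \left(156 - 210\right) \frac{121}{26} = \left(-83\right) \left(-54\right) \frac{121}{26} = 4482 \cdot \frac{121}{26} = \frac{271161}{13}$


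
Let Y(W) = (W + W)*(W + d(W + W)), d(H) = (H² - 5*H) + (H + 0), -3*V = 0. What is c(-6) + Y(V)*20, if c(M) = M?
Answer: -6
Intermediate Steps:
V = 0 (V = -⅓*0 = 0)
d(H) = H² - 4*H (d(H) = (H² - 5*H) + H = H² - 4*H)
Y(W) = 2*W*(W + 2*W*(-4 + 2*W)) (Y(W) = (W + W)*(W + (W + W)*(-4 + (W + W))) = (2*W)*(W + (2*W)*(-4 + 2*W)) = (2*W)*(W + 2*W*(-4 + 2*W)) = 2*W*(W + 2*W*(-4 + 2*W)))
c(-6) + Y(V)*20 = -6 + (0²*(-14 + 8*0))*20 = -6 + (0*(-14 + 0))*20 = -6 + (0*(-14))*20 = -6 + 0*20 = -6 + 0 = -6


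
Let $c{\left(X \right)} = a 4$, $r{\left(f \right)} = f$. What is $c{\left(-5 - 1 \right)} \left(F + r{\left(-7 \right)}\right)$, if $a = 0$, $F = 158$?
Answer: $0$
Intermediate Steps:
$c{\left(X \right)} = 0$ ($c{\left(X \right)} = 0 \cdot 4 = 0$)
$c{\left(-5 - 1 \right)} \left(F + r{\left(-7 \right)}\right) = 0 \left(158 - 7\right) = 0 \cdot 151 = 0$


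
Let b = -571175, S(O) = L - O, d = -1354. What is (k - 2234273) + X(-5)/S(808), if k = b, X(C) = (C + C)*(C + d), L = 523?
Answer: -53304418/19 ≈ -2.8055e+6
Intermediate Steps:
X(C) = 2*C*(-1354 + C) (X(C) = (C + C)*(C - 1354) = (2*C)*(-1354 + C) = 2*C*(-1354 + C))
S(O) = 523 - O
k = -571175
(k - 2234273) + X(-5)/S(808) = (-571175 - 2234273) + (2*(-5)*(-1354 - 5))/(523 - 1*808) = -2805448 + (2*(-5)*(-1359))/(523 - 808) = -2805448 + 13590/(-285) = -2805448 + 13590*(-1/285) = -2805448 - 906/19 = -53304418/19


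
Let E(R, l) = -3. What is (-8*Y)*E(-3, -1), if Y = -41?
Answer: -984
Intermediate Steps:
(-8*Y)*E(-3, -1) = -8*(-41)*(-3) = 328*(-3) = -984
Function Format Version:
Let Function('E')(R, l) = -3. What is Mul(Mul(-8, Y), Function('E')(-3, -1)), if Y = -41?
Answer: -984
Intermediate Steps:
Mul(Mul(-8, Y), Function('E')(-3, -1)) = Mul(Mul(-8, -41), -3) = Mul(328, -3) = -984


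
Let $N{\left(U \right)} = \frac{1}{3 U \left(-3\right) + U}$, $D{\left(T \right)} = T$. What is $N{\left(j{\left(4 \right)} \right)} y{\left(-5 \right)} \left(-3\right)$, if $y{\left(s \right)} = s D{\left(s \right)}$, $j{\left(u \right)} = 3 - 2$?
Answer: $\frac{75}{8} \approx 9.375$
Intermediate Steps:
$j{\left(u \right)} = 1$
$N{\left(U \right)} = - \frac{1}{8 U}$ ($N{\left(U \right)} = \frac{1}{- 9 U + U} = \frac{1}{\left(-8\right) U} = - \frac{1}{8 U}$)
$y{\left(s \right)} = s^{2}$ ($y{\left(s \right)} = s s = s^{2}$)
$N{\left(j{\left(4 \right)} \right)} y{\left(-5 \right)} \left(-3\right) = - \frac{1}{8 \cdot 1} \left(-5\right)^{2} \left(-3\right) = \left(- \frac{1}{8}\right) 1 \cdot 25 \left(-3\right) = \left(- \frac{1}{8}\right) 25 \left(-3\right) = \left(- \frac{25}{8}\right) \left(-3\right) = \frac{75}{8}$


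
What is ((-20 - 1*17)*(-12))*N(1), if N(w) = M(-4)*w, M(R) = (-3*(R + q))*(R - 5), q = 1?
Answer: -35964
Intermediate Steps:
M(R) = (-5 + R)*(-3 - 3*R) (M(R) = (-3*(R + 1))*(R - 5) = (-3*(1 + R))*(-5 + R) = (-3 - 3*R)*(-5 + R) = (-5 + R)*(-3 - 3*R))
N(w) = -81*w (N(w) = (15 - 3*(-4)² + 12*(-4))*w = (15 - 3*16 - 48)*w = (15 - 48 - 48)*w = -81*w)
((-20 - 1*17)*(-12))*N(1) = ((-20 - 1*17)*(-12))*(-81*1) = ((-20 - 17)*(-12))*(-81) = -37*(-12)*(-81) = 444*(-81) = -35964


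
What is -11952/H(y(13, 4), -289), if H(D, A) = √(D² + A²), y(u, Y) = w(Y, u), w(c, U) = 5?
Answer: -5976*√83546/41773 ≈ -41.350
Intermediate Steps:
y(u, Y) = 5
H(D, A) = √(A² + D²)
-11952/H(y(13, 4), -289) = -11952/√((-289)² + 5²) = -11952/√(83521 + 25) = -11952*√83546/83546 = -5976*√83546/41773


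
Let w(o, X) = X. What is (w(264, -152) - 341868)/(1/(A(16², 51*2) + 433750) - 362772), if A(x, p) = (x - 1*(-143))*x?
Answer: 26183780840/27772476881 ≈ 0.94280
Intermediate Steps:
A(x, p) = x*(143 + x) (A(x, p) = (x + 143)*x = (143 + x)*x = x*(143 + x))
(w(264, -152) - 341868)/(1/(A(16², 51*2) + 433750) - 362772) = (-152 - 341868)/(1/(16²*(143 + 16²) + 433750) - 362772) = -342020/(1/(256*(143 + 256) + 433750) - 362772) = -342020/(1/(256*399 + 433750) - 362772) = -342020/(1/(102144 + 433750) - 362772) = -342020/(1/535894 - 362772) = -342020/(-194407338167/535894) = -342020*(-535894/194407338167) = 26183780840/27772476881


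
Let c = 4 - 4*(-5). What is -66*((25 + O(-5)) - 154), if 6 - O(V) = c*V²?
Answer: 47718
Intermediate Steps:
c = 24 (c = 4 + 20 = 24)
O(V) = 6 - 24*V²
-66*((25 + O(-5)) - 154) = -66*((25 + (6 - 24*(-5)²)) - 154) = -66*((25 + (6 - 24*25)) - 154) = -66*((25 + (6 - 600)) - 154) = -66*((25 - 594) - 154) = -66*(-569 - 154) = -66*(-723) = 47718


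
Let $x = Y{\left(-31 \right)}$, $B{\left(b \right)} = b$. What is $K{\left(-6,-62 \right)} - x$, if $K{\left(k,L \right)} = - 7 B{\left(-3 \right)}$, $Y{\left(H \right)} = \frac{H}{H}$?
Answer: $20$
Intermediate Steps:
$Y{\left(H \right)} = 1$
$x = 1$
$K{\left(k,L \right)} = 21$ ($K{\left(k,L \right)} = \left(-7\right) \left(-3\right) = 21$)
$K{\left(-6,-62 \right)} - x = 21 - 1 = 20$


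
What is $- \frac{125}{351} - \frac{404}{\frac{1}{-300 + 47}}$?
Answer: $\frac{35876287}{351} \approx 1.0221 \cdot 10^{5}$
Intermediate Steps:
$- \frac{125}{351} - \frac{404}{\frac{1}{-300 + 47}} = \left(-125\right) \frac{1}{351} - \frac{404}{\frac{1}{-253}} = - \frac{125}{351} - \frac{404}{- \frac{1}{253}} = - \frac{125}{351} - -102212 = - \frac{125}{351} + 102212 = \frac{35876287}{351}$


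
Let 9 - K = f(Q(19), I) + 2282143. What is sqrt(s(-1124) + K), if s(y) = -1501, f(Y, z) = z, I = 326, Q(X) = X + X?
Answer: I*sqrt(2283961) ≈ 1511.3*I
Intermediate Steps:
Q(X) = 2*X
K = -2282460 (K = 9 - (326 + 2282143) = 9 - 1*2282469 = 9 - 2282469 = -2282460)
sqrt(s(-1124) + K) = sqrt(-1501 - 2282460) = sqrt(-2283961) = I*sqrt(2283961)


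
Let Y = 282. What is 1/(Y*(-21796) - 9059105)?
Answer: -1/15205577 ≈ -6.5765e-8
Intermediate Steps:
1/(Y*(-21796) - 9059105) = 1/(282*(-21796) - 9059105) = 1/(-6146472 - 9059105) = 1/(-15205577) = -1/15205577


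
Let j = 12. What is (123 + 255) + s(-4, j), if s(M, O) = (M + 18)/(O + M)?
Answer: 1519/4 ≈ 379.75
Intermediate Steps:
s(M, O) = (18 + M)/(M + O)
(123 + 255) + s(-4, j) = (123 + 255) + (18 - 4)/(-4 + 12) = 378 + 14/8 = 378 + (⅛)*14 = 378 + 7/4 = 1519/4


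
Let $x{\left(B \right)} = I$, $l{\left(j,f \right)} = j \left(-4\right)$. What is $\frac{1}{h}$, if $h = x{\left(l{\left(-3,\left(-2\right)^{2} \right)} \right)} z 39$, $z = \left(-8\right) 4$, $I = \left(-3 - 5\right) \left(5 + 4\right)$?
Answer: $\frac{1}{89856} \approx 1.1129 \cdot 10^{-5}$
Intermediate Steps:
$l{\left(j,f \right)} = - 4 j$
$I = -72$ ($I = \left(-8\right) 9 = -72$)
$x{\left(B \right)} = -72$
$z = -32$
$h = 89856$ ($h = \left(-72\right) \left(-32\right) 39 = 2304 \cdot 39 = 89856$)
$\frac{1}{h} = \frac{1}{89856}$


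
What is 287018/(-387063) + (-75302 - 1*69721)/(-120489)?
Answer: 7183508549/15545611269 ≈ 0.46209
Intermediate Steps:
287018/(-387063) + (-75302 - 1*69721)/(-120489) = 287018*(-1/387063) + (-75302 - 69721)*(-1/120489) = -287018/387063 - 145023*(-1/120489) = -287018/387063 + 48341/40163 = 7183508549/15545611269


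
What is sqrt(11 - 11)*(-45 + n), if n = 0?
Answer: 0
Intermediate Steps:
sqrt(11 - 11)*(-45 + n) = sqrt(11 - 11)*(-45 + 0) = sqrt(0)*(-45) = 0*(-45) = 0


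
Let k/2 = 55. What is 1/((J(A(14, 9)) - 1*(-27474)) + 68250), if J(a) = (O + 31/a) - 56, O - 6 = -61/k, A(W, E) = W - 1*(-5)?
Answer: 2090/199960911 ≈ 1.0452e-5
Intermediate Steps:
k = 110 (k = 2*55 = 110)
A(W, E) = 5 + W (A(W, E) = W + 5 = 5 + W)
O = 599/110 (O = 6 - 61/110 = 599/110 ≈ 5.4455)
J(a) = -5561/110 + 31/a (J(a) = (599/110 + 31/a) - 56 = -5561/110 + 31/a)
1/((J(A(14, 9)) - 1*(-27474)) + 68250) = 1/(((-5561/110 + 31/(5 + 14)) - 1*(-27474)) + 68250) = 1/(((-5561/110 + 31/19) + 27474) + 68250) = 1/((-102249/2090 + 27474) + 68250) = 1/(57318411/2090 + 68250) = 1/(199960911/2090) = 2090/199960911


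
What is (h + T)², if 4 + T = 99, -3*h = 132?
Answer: 2601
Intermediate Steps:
h = -44 (h = -⅓*132 = -44)
T = 95 (T = -4 + 99 = 95)
(h + T)² = (-44 + 95)² = 51² = 2601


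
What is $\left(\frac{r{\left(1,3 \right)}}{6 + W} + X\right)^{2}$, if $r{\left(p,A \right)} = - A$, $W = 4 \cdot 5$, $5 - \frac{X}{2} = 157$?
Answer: $\frac{62520649}{676} \approx 92486.0$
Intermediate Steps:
$X = -304$ ($X = 10 - 314 = -304$)
$W = 20$
$\left(\frac{r{\left(1,3 \right)}}{6 + W} + X\right)^{2} = \left(\frac{\left(-1\right) 3}{6 + 20} - 304\right)^{2} = \left(- \frac{3}{26} - 304\right)^{2} = \left(- \frac{7907}{26}\right)^{2} = \frac{62520649}{676}$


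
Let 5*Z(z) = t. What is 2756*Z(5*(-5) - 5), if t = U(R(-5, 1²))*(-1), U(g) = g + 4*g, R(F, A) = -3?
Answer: 8268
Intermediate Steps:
U(g) = 5*g
t = 15 (t = (5*(-3))*(-1) = -15*(-1) = 15)
Z(z) = 3 (Z(z) = (⅕)*15 = 3)
2756*Z(5*(-5) - 5) = 2756*3 = 8268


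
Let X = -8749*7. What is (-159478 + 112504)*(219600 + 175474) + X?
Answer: -18558267319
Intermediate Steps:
X = -61243
(-159478 + 112504)*(219600 + 175474) + X = (-159478 + 112504)*(219600 + 175474) - 61243 = -46974*395074 - 61243 = -18558206076 - 61243 = -18558267319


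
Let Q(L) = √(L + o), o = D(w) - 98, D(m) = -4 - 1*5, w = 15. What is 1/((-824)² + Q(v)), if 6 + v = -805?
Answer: 339488/230504204747 - 3*I*√102/461008409494 ≈ 1.4728e-6 - 6.5722e-11*I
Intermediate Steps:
v = -811 (v = -6 - 805 = -811)
D(m) = -9 (D(m) = -4 - 5 = -9)
o = -107 (o = -9 - 98 = -107)
Q(L) = √(-107 + L) (Q(L) = √(L - 107) = √(-107 + L))
1/((-824)² + Q(v)) = 1/((-824)² + √(-107 - 811)) = 1/(678976 + √(-918)) = 1/(678976 + 3*I*√102)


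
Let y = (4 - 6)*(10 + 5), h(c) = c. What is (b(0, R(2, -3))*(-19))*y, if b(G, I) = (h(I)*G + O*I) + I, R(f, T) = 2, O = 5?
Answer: 6840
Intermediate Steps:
y = -30 (y = -2*15 = -30)
b(G, I) = 6*I + G*I (b(G, I) = (I*G + 5*I) + I = (G*I + 5*I) + I = (5*I + G*I) + I = 6*I + G*I)
(b(0, R(2, -3))*(-19))*y = ((2*(6 + 0))*(-19))*(-30) = ((2*6)*(-19))*(-30) = (12*(-19))*(-30) = -228*(-30) = 6840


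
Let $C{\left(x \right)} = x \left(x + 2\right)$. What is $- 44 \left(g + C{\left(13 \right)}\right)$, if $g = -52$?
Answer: $-6292$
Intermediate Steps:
$C{\left(x \right)} = x \left(2 + x\right)$
$- 44 \left(g + C{\left(13 \right)}\right) = - 44 \left(-52 + 13 \left(2 + 13\right)\right) = - 44 \left(-52 + 13 \cdot 15\right) = - 44 \left(-52 + 195\right) = \left(-44\right) 143 = -6292$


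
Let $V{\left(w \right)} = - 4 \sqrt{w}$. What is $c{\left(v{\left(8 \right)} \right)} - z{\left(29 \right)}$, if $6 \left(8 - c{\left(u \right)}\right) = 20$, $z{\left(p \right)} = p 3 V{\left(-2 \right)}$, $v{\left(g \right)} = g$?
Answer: $\frac{14}{3} + 348 i \sqrt{2} \approx 4.6667 + 492.15 i$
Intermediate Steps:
$z{\left(p \right)} = - 12 i p \sqrt{2}$ ($z{\left(p \right)} = p 3 \left(- 4 \sqrt{-2}\right) = 3 p \left(- 4 i \sqrt{2}\right) = - 12 i p \sqrt{2}$)
$c{\left(u \right)} = \frac{14}{3}$ ($c{\left(u \right)} = 8 - \frac{10}{3} = \frac{14}{3}$)
$c{\left(v{\left(8 \right)} \right)} - z{\left(29 \right)} = \frac{14}{3} - \left(-12\right) i 29 \sqrt{2} = \frac{14}{3} - - 348 i \sqrt{2} = \frac{14}{3} + 348 i \sqrt{2}$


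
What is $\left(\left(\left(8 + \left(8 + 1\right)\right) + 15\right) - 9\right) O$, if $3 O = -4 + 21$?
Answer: $\frac{391}{3} \approx 130.33$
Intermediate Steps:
$O = \frac{17}{3}$ ($O = \frac{-4 + 21}{3} = \frac{1}{3} \cdot 17 = \frac{17}{3} \approx 5.6667$)
$\left(\left(\left(8 + \left(8 + 1\right)\right) + 15\right) - 9\right) O = \left(\left(\left(8 + \left(8 + 1\right)\right) + 15\right) - 9\right) \frac{17}{3} = \left(\left(\left(8 + 9\right) + 15\right) - 9\right) \frac{17}{3} = \left(\left(17 + 15\right) - 9\right) \frac{17}{3} = \left(32 - 9\right) \frac{17}{3} = 23 \cdot \frac{17}{3} = \frac{391}{3}$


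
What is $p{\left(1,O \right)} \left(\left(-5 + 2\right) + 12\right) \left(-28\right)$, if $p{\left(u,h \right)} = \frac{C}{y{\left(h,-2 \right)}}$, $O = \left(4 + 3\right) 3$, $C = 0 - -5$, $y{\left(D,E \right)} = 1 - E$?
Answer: $-420$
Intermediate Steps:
$C = 5$ ($C = 0 + 5 = 5$)
$O = 21$ ($O = 7 \cdot 3 = 21$)
$p{\left(u,h \right)} = \frac{5}{3}$ ($p{\left(u,h \right)} = \frac{5}{1 - -2} = \frac{5}{1 + 2} = \frac{5}{3}$)
$p{\left(1,O \right)} \left(\left(-5 + 2\right) + 12\right) \left(-28\right) = \frac{5 \left(\left(-5 + 2\right) + 12\right)}{3} \left(-28\right) = \frac{5 \left(-3 + 12\right)}{3} \left(-28\right) = \frac{5}{3} \cdot 9 \left(-28\right) = 15 \left(-28\right) = -420$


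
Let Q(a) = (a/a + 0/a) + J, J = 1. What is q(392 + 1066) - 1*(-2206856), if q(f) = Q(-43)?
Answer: 2206858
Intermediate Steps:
Q(a) = 2 (Q(a) = (a/a + 0/a) + 1 = (1 + 0) + 1 = 1 + 1 = 2)
q(f) = 2
q(392 + 1066) - 1*(-2206856) = 2 - 1*(-2206856) = 2 + 2206856 = 2206858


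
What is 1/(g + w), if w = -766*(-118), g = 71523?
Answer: 1/161911 ≈ 6.1762e-6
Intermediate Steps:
w = 90388
1/(g + w) = 1/(71523 + 90388) = 1/161911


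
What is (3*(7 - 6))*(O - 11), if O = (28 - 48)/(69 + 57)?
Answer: -703/21 ≈ -33.476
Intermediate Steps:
O = -10/63 (O = -20/126 = -20*1/126 = -10/63 ≈ -0.15873)
(3*(7 - 6))*(O - 11) = (3*(7 - 6))*(-10/63 - 11) = (3*1)*(-703/63) = 3*(-703/63) = -703/21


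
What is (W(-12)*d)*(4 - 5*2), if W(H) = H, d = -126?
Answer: -9072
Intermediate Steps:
(W(-12)*d)*(4 - 5*2) = (-12*(-126))*(4 - 5*2) = 1512*(4 - 10) = 1512*(-6) = -9072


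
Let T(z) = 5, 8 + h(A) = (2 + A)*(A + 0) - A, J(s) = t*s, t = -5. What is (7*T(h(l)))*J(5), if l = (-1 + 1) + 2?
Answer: -875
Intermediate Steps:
l = 2 (l = 0 + 2 = 2)
J(s) = -5*s
h(A) = -8 - A + A*(2 + A) (h(A) = -8 + ((2 + A)*(A + 0) - A) = -8 + ((2 + A)*A - A) = -8 + (A*(2 + A) - A) = -8 + (-A + A*(2 + A)) = -8 - A + A*(2 + A))
(7*T(h(l)))*J(5) = (7*5)*(-5*5) = 35*(-25) = -875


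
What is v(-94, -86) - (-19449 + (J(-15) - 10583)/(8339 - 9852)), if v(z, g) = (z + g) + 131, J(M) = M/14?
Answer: 410782623/21182 ≈ 19393.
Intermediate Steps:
J(M) = M/14 (J(M) = M*(1/14) = M/14)
v(z, g) = 131 + g + z (v(z, g) = (g + z) + 131 = 131 + g + z)
v(-94, -86) - (-19449 + (J(-15) - 10583)/(8339 - 9852)) = (131 - 86 - 94) - (-19449 + ((1/14)*(-15) - 10583)/(8339 - 9852)) = -49 - (-19449 + (-15/14 - 10583)/(-1513)) = -49 - (-19449 - 148177/14*(-1/1513)) = -49 - (-19449 + 148177/21182) = -49 - 1*(-411820541/21182) = -49 + 411820541/21182 = 410782623/21182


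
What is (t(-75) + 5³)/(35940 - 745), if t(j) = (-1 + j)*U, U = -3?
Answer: 353/35195 ≈ 0.010030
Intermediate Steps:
t(j) = 3 - 3*j (t(j) = (-1 + j)*(-3) = 3 - 3*j)
(t(-75) + 5³)/(35940 - 745) = ((3 - 3*(-75)) + 5³)/(35940 - 745) = ((3 + 225) + 125)/35195 = (228 + 125)*(1/35195) = 353*(1/35195) = 353/35195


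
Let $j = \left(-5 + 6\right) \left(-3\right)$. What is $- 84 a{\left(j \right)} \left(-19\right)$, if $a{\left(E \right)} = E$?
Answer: $-4788$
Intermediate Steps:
$j = -3$ ($j = 1 \left(-3\right) = -3$)
$- 84 a{\left(j \right)} \left(-19\right) = \left(-84\right) \left(-3\right) \left(-19\right) = 252 \left(-19\right) = -4788$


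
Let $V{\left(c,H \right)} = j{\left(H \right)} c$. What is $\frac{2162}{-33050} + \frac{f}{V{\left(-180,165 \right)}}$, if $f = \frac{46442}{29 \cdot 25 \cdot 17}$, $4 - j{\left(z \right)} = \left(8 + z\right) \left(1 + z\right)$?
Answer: $- \frac{1377222085499}{21053513974500} \approx -0.065415$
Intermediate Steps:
$j{\left(z \right)} = 4 - \left(1 + z\right) \left(8 + z\right)$ ($j{\left(z \right)} = 4 - \left(8 + z\right) \left(1 + z\right) = 4 - \left(1 + z\right) \left(8 + z\right)$)
$V{\left(c,H \right)} = c \left(-4 - H^{2} - 9 H\right)$ ($V{\left(c,H \right)} = \left(-4 - H^{2} - 9 H\right) c = c \left(-4 - H^{2} - 9 H\right)$)
$f = \frac{46442}{12325}$ ($f = \frac{46442}{725 \cdot 17} = \frac{46442}{12325} \approx 3.7681$)
$\frac{2162}{-33050} + \frac{f}{V{\left(-180,165 \right)}} = \frac{2162}{-33050} + \frac{46442}{12325 \left(\left(-1\right) \left(-180\right) \left(4 + 165^{2} + 9 \cdot 165\right)\right)} = 2162 \left(- \frac{1}{33050}\right) + \frac{46442}{12325 \left(\left(-1\right) \left(-180\right) \left(4 + 27225 + 1485\right)\right)} = - \frac{1081}{16525} + \frac{46442}{12325 \left(\left(-1\right) \left(-180\right) 28714\right)} = - \frac{1081}{16525} + \frac{46442}{12325 \cdot 5168520} = - \frac{1081}{16525} + \frac{46442}{12325} \cdot \frac{1}{5168520} = - \frac{1081}{16525} + \frac{23221}{31851004500} = - \frac{1377222085499}{21053513974500}$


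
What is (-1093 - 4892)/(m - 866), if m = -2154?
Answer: 1197/604 ≈ 1.9818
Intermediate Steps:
(-1093 - 4892)/(m - 866) = (-1093 - 4892)/(-2154 - 866) = -5985/(-3020) = -5985*(-1/3020) = 1197/604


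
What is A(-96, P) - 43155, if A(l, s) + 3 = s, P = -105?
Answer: -43263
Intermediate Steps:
A(l, s) = -3 + s
A(-96, P) - 43155 = (-3 - 105) - 43155 = -108 - 43155 = -43263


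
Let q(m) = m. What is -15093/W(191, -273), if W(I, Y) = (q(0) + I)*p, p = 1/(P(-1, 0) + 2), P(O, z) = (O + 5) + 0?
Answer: -90558/191 ≈ -474.13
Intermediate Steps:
P(O, z) = 5 + O (P(O, z) = (5 + O) + 0 = 5 + O)
p = ⅙ (p = 1/((5 - 1) + 2) = 1/(4 + 2) = 1/6 = ⅙ ≈ 0.16667)
W(I, Y) = I/6 (W(I, Y) = (0 + I)*(⅙) = I*(⅙) = I/6)
-15093/W(191, -273) = -15093/((⅙)*191) = -15093/191/6 = -15093*6/191 = -90558/191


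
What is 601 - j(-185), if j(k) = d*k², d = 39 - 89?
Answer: 1711851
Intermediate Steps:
d = -50
j(k) = -50*k²
601 - j(-185) = 601 - (-50)*(-185)² = 601 - (-50)*34225 = 601 - 1*(-1711250) = 601 + 1711250 = 1711851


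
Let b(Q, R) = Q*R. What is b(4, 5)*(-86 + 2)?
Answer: -1680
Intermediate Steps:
b(4, 5)*(-86 + 2) = (4*5)*(-86 + 2) = 20*(-84) = -1680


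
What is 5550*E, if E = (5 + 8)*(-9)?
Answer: -649350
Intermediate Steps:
E = -117 (E = 13*(-9) = -117)
5550*E = 5550*(-117) = -649350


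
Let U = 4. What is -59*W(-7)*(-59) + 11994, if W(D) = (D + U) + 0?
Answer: 1551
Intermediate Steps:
W(D) = 4 + D (W(D) = (D + 4) + 0 = (4 + D) + 0 = 4 + D)
-59*W(-7)*(-59) + 11994 = -59*(4 - 7)*(-59) + 11994 = -59*(-3)*(-59) + 11994 = 177*(-59) + 11994 = -10443 + 11994 = 1551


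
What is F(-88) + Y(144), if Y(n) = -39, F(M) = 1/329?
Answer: -12830/329 ≈ -38.997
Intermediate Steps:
F(M) = 1/329
F(-88) + Y(144) = 1/329 - 39 = -12830/329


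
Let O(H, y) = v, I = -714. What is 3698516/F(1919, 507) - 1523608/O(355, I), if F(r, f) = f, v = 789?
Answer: 238406652/44447 ≈ 5363.8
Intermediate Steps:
O(H, y) = 789
3698516/F(1919, 507) - 1523608/O(355, I) = 3698516/507 - 1523608/789 = 238406652/44447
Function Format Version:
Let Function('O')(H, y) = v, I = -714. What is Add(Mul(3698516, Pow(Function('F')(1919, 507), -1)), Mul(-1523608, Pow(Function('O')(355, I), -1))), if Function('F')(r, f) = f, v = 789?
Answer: Rational(238406652, 44447) ≈ 5363.8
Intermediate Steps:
Function('O')(H, y) = 789
Add(Mul(3698516, Pow(Function('F')(1919, 507), -1)), Mul(-1523608, Pow(Function('O')(355, I), -1))) = Add(Mul(3698516, Pow(507, -1)), Mul(-1523608, Pow(789, -1))) = Add(Mul(3698516, Rational(1, 507)), Mul(-1523608, Rational(1, 789))) = Add(Rational(3698516, 507), Rational(-1523608, 789)) = Rational(238406652, 44447)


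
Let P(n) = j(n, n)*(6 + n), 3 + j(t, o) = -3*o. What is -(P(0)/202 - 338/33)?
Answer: 34435/3333 ≈ 10.332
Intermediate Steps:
j(t, o) = -3 - 3*o
P(n) = (-3 - 3*n)*(6 + n)
-(P(0)/202 - 338/33) = -(-3*(1 + 0)*(6 + 0)/202 - 338/33) = -(-3*1*6*(1/202) - 338*1/33) = -(-18*1/202 - 338/33) = -(-9/101 - 338/33) = -1*(-34435/3333) = 34435/3333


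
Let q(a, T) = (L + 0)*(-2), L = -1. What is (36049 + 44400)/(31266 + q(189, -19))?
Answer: 80449/31268 ≈ 2.5729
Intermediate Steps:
q(a, T) = 2 (q(a, T) = (-1 + 0)*(-2) = -1*(-2) = 2)
(36049 + 44400)/(31266 + q(189, -19)) = (36049 + 44400)/(31266 + 2) = 80449/31268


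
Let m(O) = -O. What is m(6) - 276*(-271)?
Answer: 74790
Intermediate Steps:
m(6) - 276*(-271) = -1*6 - 276*(-271) = -6 + 74796 = 74790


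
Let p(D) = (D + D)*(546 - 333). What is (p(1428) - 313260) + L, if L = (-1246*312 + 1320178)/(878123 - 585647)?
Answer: 43150619897/146238 ≈ 2.9507e+5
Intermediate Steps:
p(D) = 426*D (p(D) = (2*D)*213 = 426*D)
L = 465713/146238 (L = (-388752 + 1320178)/292476 = 931426*(1/292476) = 465713/146238 ≈ 3.1846)
(p(1428) - 313260) + L = (426*1428 - 313260) + 465713/146238 = (608328 - 313260) + 465713/146238 = 295068 + 465713/146238 = 43150619897/146238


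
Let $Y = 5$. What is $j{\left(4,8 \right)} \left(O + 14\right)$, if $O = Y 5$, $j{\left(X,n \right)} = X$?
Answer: $156$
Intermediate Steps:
$O = 25$ ($O = 5 \cdot 5 = 25$)
$j{\left(4,8 \right)} \left(O + 14\right) = 4 \left(25 + 14\right) = 4 \cdot 39 = 156$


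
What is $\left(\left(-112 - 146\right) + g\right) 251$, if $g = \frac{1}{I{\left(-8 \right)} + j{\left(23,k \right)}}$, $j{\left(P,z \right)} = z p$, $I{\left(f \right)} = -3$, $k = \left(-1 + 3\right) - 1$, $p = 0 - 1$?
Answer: $- \frac{259283}{4} \approx -64821.0$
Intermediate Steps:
$p = -1$
$k = 1$ ($k = 2 - 1 = 1$)
$j{\left(P,z \right)} = - z$ ($j{\left(P,z \right)} = z \left(-1\right) = - z$)
$g = - \frac{1}{4}$ ($g = \frac{1}{-3 - 1} = \frac{1}{-4} = - \frac{1}{4} \approx -0.25$)
$\left(\left(-112 - 146\right) + g\right) 251 = \left(\left(-112 - 146\right) - \frac{1}{4}\right) 251 = \left(-258 - \frac{1}{4}\right) 251 = \left(- \frac{1033}{4}\right) 251 = - \frac{259283}{4}$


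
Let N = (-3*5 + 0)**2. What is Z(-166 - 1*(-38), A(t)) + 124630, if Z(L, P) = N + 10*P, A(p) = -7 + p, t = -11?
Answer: 124675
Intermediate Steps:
N = 225 (N = (-15 + 0)**2 = (-15)**2 = 225)
Z(L, P) = 225 + 10*P
Z(-166 - 1*(-38), A(t)) + 124630 = (225 + 10*(-7 - 11)) + 124630 = (225 + 10*(-18)) + 124630 = (225 - 180) + 124630 = 45 + 124630 = 124675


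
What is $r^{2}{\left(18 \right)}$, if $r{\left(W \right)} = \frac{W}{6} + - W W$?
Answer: $103041$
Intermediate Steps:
$r{\left(W \right)} = - W^{2} + \frac{W}{6}$ ($r{\left(W \right)} = W \frac{1}{6} - W^{2} = \frac{W}{6} - W^{2} = - W^{2} + \frac{W}{6}$)
$r^{2}{\left(18 \right)} = \left(18 \left(\frac{1}{6} - 18\right)\right)^{2} = \left(18 \left(- \frac{107}{6}\right)\right)^{2} = \left(-321\right)^{2} = 103041$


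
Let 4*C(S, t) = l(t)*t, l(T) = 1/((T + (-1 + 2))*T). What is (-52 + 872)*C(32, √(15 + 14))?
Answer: -205/28 + 205*√29/28 ≈ 32.106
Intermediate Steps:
l(T) = 1/(T*(1 + T)) (l(T) = 1/((T + 1)*T) = 1/((1 + T)*T) = 1/(T*(1 + T)))
C(S, t) = 1/(4*(1 + t)) (C(S, t) = ((1/(t*(1 + t)))*t)/4 = 1/(4*(1 + t)))
(-52 + 872)*C(32, √(15 + 14)) = (-52 + 872)*(1/(4*(1 + √(15 + 14)))) = 820*(1/(4*(1 + √29))) = 205/(1 + √29)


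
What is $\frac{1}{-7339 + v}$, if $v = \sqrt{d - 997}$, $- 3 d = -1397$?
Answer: $- \frac{22017}{161584357} - \frac{i \sqrt{4782}}{161584357} \approx -0.00013626 - 4.2796 \cdot 10^{-7} i$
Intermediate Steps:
$d = \frac{1397}{3}$ ($d = \left(- \frac{1}{3}\right) \left(-1397\right) = \frac{1397}{3} \approx 465.67$)
$v = \frac{i \sqrt{4782}}{3}$ ($v = \sqrt{\frac{1397}{3} - 997} = \sqrt{- \frac{1594}{3}} = \frac{i \sqrt{4782}}{3} \approx 23.051 i$)
$\frac{1}{-7339 + v} = \frac{1}{-7339 + \frac{i \sqrt{4782}}{3}}$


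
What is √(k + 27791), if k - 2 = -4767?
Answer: √23026 ≈ 151.74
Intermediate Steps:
k = -4765 (k = 2 - 4767 = -4765)
√(k + 27791) = √(-4765 + 27791) = √23026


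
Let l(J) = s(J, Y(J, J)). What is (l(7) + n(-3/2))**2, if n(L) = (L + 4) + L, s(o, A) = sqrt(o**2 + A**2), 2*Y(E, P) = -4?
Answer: (1 + sqrt(53))**2 ≈ 68.560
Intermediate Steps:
Y(E, P) = -2 (Y(E, P) = (1/2)*(-4) = -2)
s(o, A) = sqrt(A**2 + o**2)
l(J) = sqrt(4 + J**2) (l(J) = sqrt((-2)**2 + J**2) = sqrt(4 + J**2))
n(L) = 4 + 2*L (n(L) = (4 + L) + L = 4 + 2*L)
(l(7) + n(-3/2))**2 = (sqrt(4 + 7**2) + (4 + 2*(-3/2)))**2 = (sqrt(4 + 49) + (4 + 2*(-3*1/2)))**2 = (sqrt(53) + (4 + 2*(-3/2)))**2 = (sqrt(53) + (4 - 3))**2 = (sqrt(53) + 1)**2 = (1 + sqrt(53))**2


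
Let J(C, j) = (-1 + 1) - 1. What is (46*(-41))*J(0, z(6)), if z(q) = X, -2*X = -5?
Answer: 1886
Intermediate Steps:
X = 5/2 (X = -1/2*(-5) = 5/2 ≈ 2.5000)
z(q) = 5/2
J(C, j) = -1 (J(C, j) = 0 - 1 = -1)
(46*(-41))*J(0, z(6)) = (46*(-41))*(-1) = -1886*(-1) = 1886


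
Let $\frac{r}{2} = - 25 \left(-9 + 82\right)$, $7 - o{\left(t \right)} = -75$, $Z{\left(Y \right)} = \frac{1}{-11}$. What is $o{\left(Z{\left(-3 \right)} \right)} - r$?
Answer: $3732$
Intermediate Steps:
$Z{\left(Y \right)} = - \frac{1}{11}$
$o{\left(t \right)} = 82$ ($o{\left(t \right)} = 7 - -75 = 7 + 75 = 82$)
$r = -3650$ ($r = 2 \left(- 25 \left(-9 + 82\right)\right) = 2 \left(\left(-25\right) 73\right) = 2 \left(-1825\right) = -3650$)
$o{\left(Z{\left(-3 \right)} \right)} - r = 82 - -3650 = 82 + 3650 = 3732$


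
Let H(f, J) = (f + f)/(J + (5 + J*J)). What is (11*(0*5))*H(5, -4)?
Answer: 0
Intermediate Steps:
H(f, J) = 2*f/(5 + J + J²) (H(f, J) = (2*f)/(J + (5 + J²)) = (2*f)/(5 + J + J²) = 2*f/(5 + J + J²))
(11*(0*5))*H(5, -4) = (11*(0*5))*(2*5/(5 - 4 + (-4)²)) = (11*0)*(2*5/(5 - 4 + 16)) = 0*(2*5/17) = 0*(2*5*(1/17)) = 0*(10/17) = 0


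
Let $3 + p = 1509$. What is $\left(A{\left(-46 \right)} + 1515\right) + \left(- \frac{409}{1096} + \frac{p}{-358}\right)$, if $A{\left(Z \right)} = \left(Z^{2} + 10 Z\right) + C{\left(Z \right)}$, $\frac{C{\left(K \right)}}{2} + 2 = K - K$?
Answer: $\frac{620416229}{196184} \approx 3162.4$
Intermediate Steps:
$p = 1506$ ($p = -3 + 1509 = 1506$)
$C{\left(K \right)} = -4$ ($C{\left(K \right)} = -4 + 2 \left(K - K\right) = -4 + 2 \cdot 0 = -4 + 0 = -4$)
$A{\left(Z \right)} = -4 + Z^{2} + 10 Z$ ($A{\left(Z \right)} = \left(Z^{2} + 10 Z\right) - 4 = -4 + Z^{2} + 10 Z$)
$\left(A{\left(-46 \right)} + 1515\right) + \left(- \frac{409}{1096} + \frac{p}{-358}\right) = \left(\left(-4 + \left(-46\right)^{2} + 10 \left(-46\right)\right) + 1515\right) + \left(- \frac{409}{1096} + \frac{1506}{-358}\right) = \left(\left(-4 + 2116 - 460\right) + 1515\right) + \left(\left(-409\right) \frac{1}{1096} + 1506 \left(- \frac{1}{358}\right)\right) = \left(1652 + 1515\right) - \frac{898499}{196184} = 3167 - \frac{898499}{196184} = \frac{620416229}{196184}$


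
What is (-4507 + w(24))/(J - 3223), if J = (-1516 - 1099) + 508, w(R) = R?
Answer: 4483/5330 ≈ 0.84109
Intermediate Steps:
J = -2107 (J = -2615 + 508 = -2107)
(-4507 + w(24))/(J - 3223) = (-4507 + 24)/(-2107 - 3223) = -4483/(-5330) = -4483*(-1/5330) = 4483/5330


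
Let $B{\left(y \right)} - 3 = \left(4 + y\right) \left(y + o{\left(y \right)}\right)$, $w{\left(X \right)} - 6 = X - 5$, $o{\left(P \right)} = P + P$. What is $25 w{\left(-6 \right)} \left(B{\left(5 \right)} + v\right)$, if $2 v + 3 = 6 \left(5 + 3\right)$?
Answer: $- \frac{40125}{2} \approx -20063.0$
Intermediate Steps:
$o{\left(P \right)} = 2 P$
$v = \frac{45}{2}$ ($v = - \frac{3}{2} + \frac{6 \left(5 + 3\right)}{2} = - \frac{3}{2} + \frac{6 \cdot 8}{2} = - \frac{3}{2} + \frac{1}{2} \cdot 48 = - \frac{3}{2} + 24 = \frac{45}{2} \approx 22.5$)
$w{\left(X \right)} = 1 + X$ ($w{\left(X \right)} = 6 + \left(X - 5\right) = 6 + \left(-5 + X\right) = 1 + X$)
$B{\left(y \right)} = 3 + 3 y \left(4 + y\right)$ ($B{\left(y \right)} = 3 + \left(4 + y\right) \left(y + 2 y\right) = 3 + \left(4 + y\right) 3 y = 3 + 3 y \left(4 + y\right)$)
$25 w{\left(-6 \right)} \left(B{\left(5 \right)} + v\right) = 25 \left(1 - 6\right) \left(\left(3 + 3 \cdot 5^{2} + 12 \cdot 5\right) + \frac{45}{2}\right) = 25 \left(-5\right) \left(\left(3 + 3 \cdot 25 + 60\right) + \frac{45}{2}\right) = - 125 \left(\left(3 + 75 + 60\right) + \frac{45}{2}\right) = - 125 \left(138 + \frac{45}{2}\right) = \left(-125\right) \frac{321}{2} = - \frac{40125}{2}$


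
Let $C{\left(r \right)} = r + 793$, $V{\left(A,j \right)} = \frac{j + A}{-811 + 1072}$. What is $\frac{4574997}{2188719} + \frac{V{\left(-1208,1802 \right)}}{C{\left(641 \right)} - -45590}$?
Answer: $\frac{346613864687}{165819296968} \approx 2.0903$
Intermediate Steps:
$V{\left(A,j \right)} = \frac{A}{261} + \frac{j}{261}$ ($V{\left(A,j \right)} = \frac{A + j}{261} = \left(A + j\right) \frac{1}{261} = \frac{A}{261} + \frac{j}{261}$)
$C{\left(r \right)} = 793 + r$
$\frac{4574997}{2188719} + \frac{V{\left(-1208,1802 \right)}}{C{\left(641 \right)} - -45590} = \frac{4574997}{2188719} + \frac{\frac{1}{261} \left(-1208\right) + \frac{1}{261} \cdot 1802}{\left(793 + 641\right) - -45590} = 4574997 \cdot \frac{1}{2188719} + \frac{- \frac{1208}{261} + \frac{1802}{261}}{1434 + 45590} = \frac{508333}{243191} + \frac{66}{29 \cdot 47024} = \frac{508333}{243191} + \frac{66}{29} \cdot \frac{1}{47024} = \frac{508333}{243191} + \frac{33}{681848} = \frac{346613864687}{165819296968}$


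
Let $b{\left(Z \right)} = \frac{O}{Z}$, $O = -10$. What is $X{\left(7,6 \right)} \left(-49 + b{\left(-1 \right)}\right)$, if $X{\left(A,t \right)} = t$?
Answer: $-234$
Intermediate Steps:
$b{\left(Z \right)} = - \frac{10}{Z}$
$X{\left(7,6 \right)} \left(-49 + b{\left(-1 \right)}\right) = 6 \left(-49 - \frac{10}{-1}\right) = 6 \left(-49 - -10\right) = 6 \left(-49 + 10\right) = 6 \left(-39\right) = -234$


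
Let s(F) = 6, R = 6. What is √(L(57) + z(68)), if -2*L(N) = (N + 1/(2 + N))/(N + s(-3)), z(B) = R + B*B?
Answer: 2*√1776728891/1239 ≈ 68.041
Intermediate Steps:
z(B) = 6 + B² (z(B) = 6 + B*B = 6 + B²)
L(N) = -(N + 1/(2 + N))/(2*(6 + N)) (L(N) = -(N + 1/(2 + N))/(2*(N + 6)) = -(N + 1/(2 + N))/(2*(6 + N)))
√(L(57) + z(68)) = √((-1 - 1*57² - 2*57)/(2*(12 + 57² + 8*57)) + (6 + 68²)) = √((-1 - 1*3249 - 114)/(2*(12 + 3249 + 456)) + (6 + 4624)) = √((½)*(-1 - 3249 - 114)/3717 + 4630) = √((½)*(1/3717)*(-3364) + 4630) = √(-1682/3717 + 4630) = √(17208028/3717) = 2*√1776728891/1239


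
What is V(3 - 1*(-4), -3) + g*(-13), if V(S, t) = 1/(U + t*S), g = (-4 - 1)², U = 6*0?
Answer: -6826/21 ≈ -325.05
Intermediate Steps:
U = 0
g = 25 (g = (-5)² = 25)
V(S, t) = 1/(S*t) (V(S, t) = 1/(0 + t*S) = 1/(0 + S*t) = 1/(S*t))
V(3 - 1*(-4), -3) + g*(-13) = 1/((3 - 1*(-4))*(-3)) + 25*(-13) = -⅓/(3 + 4) - 325 = -⅓/7 - 325 = (⅐)*(-⅓) - 325 = -1/21 - 325 = -6826/21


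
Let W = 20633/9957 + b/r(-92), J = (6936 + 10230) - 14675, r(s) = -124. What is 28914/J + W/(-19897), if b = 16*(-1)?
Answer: 177575006090845/15298594321809 ≈ 11.607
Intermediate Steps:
b = -16
J = 2491 (J = 17166 - 14675 = 2491)
W = 679451/308667 (W = 20633/9957 - 16/(-124) = 20633*(1/9957) - 16*(-1/124) = 20633/9957 + 4/31 = 679451/308667 ≈ 2.2012)
28914/J + W/(-19897) = 28914/2491 + (679451/308667)/(-19897) = 28914*(1/2491) + (679451/308667)*(-1/19897) = 28914/2491 - 679451/6141547299 = 177575006090845/15298594321809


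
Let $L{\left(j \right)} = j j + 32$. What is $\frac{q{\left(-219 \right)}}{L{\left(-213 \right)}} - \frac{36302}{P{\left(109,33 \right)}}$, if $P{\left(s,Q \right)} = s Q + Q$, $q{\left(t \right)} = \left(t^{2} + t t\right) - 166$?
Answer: $- \frac{650276411}{82402815} \approx -7.8914$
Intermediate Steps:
$L{\left(j \right)} = 32 + j^{2}$ ($L{\left(j \right)} = j^{2} + 32 = 32 + j^{2}$)
$q{\left(t \right)} = -166 + 2 t^{2}$ ($q{\left(t \right)} = \left(t^{2} + t^{2}\right) - 166 = 2 t^{2} - 166 = -166 + 2 t^{2}$)
$P{\left(s,Q \right)} = Q + Q s$ ($P{\left(s,Q \right)} = Q s + Q = Q + Q s$)
$\frac{q{\left(-219 \right)}}{L{\left(-213 \right)}} - \frac{36302}{P{\left(109,33 \right)}} = \frac{-166 + 2 \left(-219\right)^{2}}{32 + \left(-213\right)^{2}} - \frac{36302}{33 \left(1 + 109\right)} = \frac{-166 + 2 \cdot 47961}{32 + 45369} - \frac{36302}{33 \cdot 110} = \frac{-166 + 95922}{45401} - \frac{36302}{3630} = 95756 \cdot \frac{1}{45401} - \frac{18151}{1815} = \frac{95756}{45401} - \frac{18151}{1815} = - \frac{650276411}{82402815}$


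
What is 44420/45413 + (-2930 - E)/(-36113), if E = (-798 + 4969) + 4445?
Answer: 2128477958/1639999669 ≈ 1.2979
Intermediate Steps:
E = 8616 (E = 4171 + 4445 = 8616)
44420/45413 + (-2930 - E)/(-36113) = 44420/45413 + (-2930 - 1*8616)/(-36113) = 44420*(1/45413) + (-2930 - 8616)*(-1/36113) = 44420/45413 - 11546*(-1/36113) = 44420/45413 + 11546/36113 = 2128477958/1639999669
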